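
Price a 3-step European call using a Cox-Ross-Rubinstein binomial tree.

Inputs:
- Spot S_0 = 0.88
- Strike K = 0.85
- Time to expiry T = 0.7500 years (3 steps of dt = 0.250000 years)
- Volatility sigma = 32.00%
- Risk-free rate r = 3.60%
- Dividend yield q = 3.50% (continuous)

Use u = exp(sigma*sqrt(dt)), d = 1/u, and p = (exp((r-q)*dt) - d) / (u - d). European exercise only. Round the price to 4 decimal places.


Answer: Price = V(0,0) = 0.1156

Derivation:
dt = T/N = 0.250000
u = exp(sigma*sqrt(dt)) = 1.173511; d = 1/u = 0.852144
p = (exp((r-q)*dt) - d) / (u - d) = 0.460863
Discount per step: exp(-r*dt) = 0.991040
Stock lattice S(k, i) with i counting down-moves:
  k=0: S(0,0) = 0.8800
  k=1: S(1,0) = 1.0327; S(1,1) = 0.7499
  k=2: S(2,0) = 1.2119; S(2,1) = 0.8800; S(2,2) = 0.6390
  k=3: S(3,0) = 1.4221; S(3,1) = 1.0327; S(3,2) = 0.7499; S(3,3) = 0.5445
Terminal payoffs V(N, i) = max(S_T - K, 0):
  V(3,0) = 0.572145; V(3,1) = 0.182690; V(3,2) = 0.000000; V(3,3) = 0.000000
Backward induction: V(k, i) = exp(-r*dt) * [p * V(k+1, i) + (1-p) * V(k+1, i+1)].
  V(2,0) = exp(-r*dt) * [p*0.572145 + (1-p)*0.182690] = 0.358930
  V(2,1) = exp(-r*dt) * [p*0.182690 + (1-p)*0.000000] = 0.083441
  V(2,2) = exp(-r*dt) * [p*0.000000 + (1-p)*0.000000] = 0.000000
  V(1,0) = exp(-r*dt) * [p*0.358930 + (1-p)*0.083441] = 0.208519
  V(1,1) = exp(-r*dt) * [p*0.083441 + (1-p)*0.000000] = 0.038110
  V(0,0) = exp(-r*dt) * [p*0.208519 + (1-p)*0.038110] = 0.115600


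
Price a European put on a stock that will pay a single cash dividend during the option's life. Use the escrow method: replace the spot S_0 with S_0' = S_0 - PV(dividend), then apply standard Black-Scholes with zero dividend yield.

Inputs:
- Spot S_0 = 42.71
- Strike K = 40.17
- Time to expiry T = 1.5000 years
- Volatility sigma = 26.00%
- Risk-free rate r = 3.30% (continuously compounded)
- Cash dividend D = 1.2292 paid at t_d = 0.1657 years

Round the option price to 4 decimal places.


Answer: Price = 3.5773

Derivation:
PV(D) = D * exp(-r * t_d) = 1.2292 * 0.99454682 = 1.22249695
S_0' = S_0 - PV(D) = 42.7100 - 1.22249695 = 41.48750305
d1 = (ln(S_0'/K) + (r + sigma^2/2)*T) / (sigma*sqrt(T)) = 0.41601067
d2 = d1 - sigma*sqrt(T) = 0.09757700
exp(-rT) = 0.95170516
N(-d1) = 0.33870110; N(-d2) = 0.46113409
P = K * exp(-rT) * N(-d2) - S_0' * N(-d1) = 40.1700 * 0.95170516 * 0.46113409 - 41.48750305 * 0.33870110 = 3.5773


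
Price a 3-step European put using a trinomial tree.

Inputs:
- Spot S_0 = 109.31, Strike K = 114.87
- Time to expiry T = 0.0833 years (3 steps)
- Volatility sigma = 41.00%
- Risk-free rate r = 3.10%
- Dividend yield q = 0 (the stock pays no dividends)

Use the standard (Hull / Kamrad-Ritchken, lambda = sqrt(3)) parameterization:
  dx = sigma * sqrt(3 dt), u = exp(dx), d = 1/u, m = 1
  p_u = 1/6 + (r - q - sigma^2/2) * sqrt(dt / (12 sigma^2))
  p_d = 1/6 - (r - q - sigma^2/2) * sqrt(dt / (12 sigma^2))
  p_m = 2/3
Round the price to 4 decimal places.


dt = T/N = 0.027767; dx = sigma*sqrt(3*dt) = 0.118333
u = exp(dx) = 1.125619; d = 1/u = 0.888400
p_u = 0.160443, p_m = 0.666667, p_d = 0.172891
Discount per step: exp(-r*dt) = 0.999140
Stock lattice S(k, j) with j the centered position index:
  k=0: S(0,+0) = 109.3100
  k=1: S(1,-1) = 97.1110; S(1,+0) = 109.3100; S(1,+1) = 123.0414
  k=2: S(2,-2) = 86.2734; S(2,-1) = 97.1110; S(2,+0) = 109.3100; S(2,+1) = 123.0414; S(2,+2) = 138.4978
  k=3: S(3,-3) = 76.6453; S(3,-2) = 86.2734; S(3,-1) = 97.1110; S(3,+0) = 109.3100; S(3,+1) = 123.0414; S(3,+2) = 138.4978; S(3,+3) = 155.8957
Terminal payoffs V(N, j) = max(K - S_T, 0):
  V(3,-3) = 38.224685; V(3,-2) = 28.596574; V(3,-1) = 17.758991; V(3,+0) = 5.560000; V(3,+1) = 0.000000; V(3,+2) = 0.000000; V(3,+3) = 0.000000
Backward induction: V(k, j) = exp(-r*dt) * [p_u * V(k+1, j+1) + p_m * V(k+1, j) + p_d * V(k+1, j-1)]
  V(2,-2) = exp(-r*dt) * [p_u*17.758991 + p_m*28.596574 + p_d*38.224685] = 28.497834
  V(2,-1) = exp(-r*dt) * [p_u*5.560000 + p_m*17.758991 + p_d*28.596574] = 17.660262
  V(2,+0) = exp(-r*dt) * [p_u*0.000000 + p_m*5.560000 + p_d*17.758991] = 6.771200
  V(2,+1) = exp(-r*dt) * [p_u*0.000000 + p_m*0.000000 + p_d*5.560000] = 0.960445
  V(2,+2) = exp(-r*dt) * [p_u*0.000000 + p_m*0.000000 + p_d*0.000000] = 0.000000
  V(1,-1) = exp(-r*dt) * [p_u*6.771200 + p_m*17.660262 + p_d*28.497834] = 17.771604
  V(1,+0) = exp(-r*dt) * [p_u*0.960445 + p_m*6.771200 + p_d*17.660262] = 7.714882
  V(1,+1) = exp(-r*dt) * [p_u*0.000000 + p_m*0.960445 + p_d*6.771200] = 1.809416
  V(0,+0) = exp(-r*dt) * [p_u*1.809416 + p_m*7.714882 + p_d*17.771604] = 8.498789

Answer: Price = V(0,0) = 8.4988


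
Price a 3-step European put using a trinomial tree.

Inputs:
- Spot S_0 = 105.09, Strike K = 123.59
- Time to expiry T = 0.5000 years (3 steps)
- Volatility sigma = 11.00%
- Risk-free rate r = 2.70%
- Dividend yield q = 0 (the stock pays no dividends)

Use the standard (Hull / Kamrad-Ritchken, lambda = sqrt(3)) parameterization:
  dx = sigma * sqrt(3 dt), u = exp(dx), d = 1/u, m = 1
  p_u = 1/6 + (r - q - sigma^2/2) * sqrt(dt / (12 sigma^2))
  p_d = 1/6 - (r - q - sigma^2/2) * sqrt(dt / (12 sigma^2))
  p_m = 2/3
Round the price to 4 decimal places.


Answer: Price = V(0,0) = 16.9055

Derivation:
dt = T/N = 0.166667; dx = sigma*sqrt(3*dt) = 0.077782
u = exp(dx) = 1.080887; d = 1/u = 0.925166
p_u = 0.189112, p_m = 0.666667, p_d = 0.144221
Discount per step: exp(-r*dt) = 0.995510
Stock lattice S(k, j) with j the centered position index:
  k=0: S(0,+0) = 105.0900
  k=1: S(1,-1) = 97.2257; S(1,+0) = 105.0900; S(1,+1) = 113.5904
  k=2: S(2,-2) = 89.9500; S(2,-1) = 97.2257; S(2,+0) = 105.0900; S(2,+1) = 113.5904; S(2,+2) = 122.7783
  k=3: S(3,-3) = 83.2187; S(3,-2) = 89.9500; S(3,-1) = 97.2257; S(3,+0) = 105.0900; S(3,+1) = 113.5904; S(3,+2) = 122.7783; S(3,+3) = 132.7095
Terminal payoffs V(N, j) = max(K - S_T, 0):
  V(3,-3) = 40.371316; V(3,-2) = 33.640029; V(3,-1) = 26.364271; V(3,+0) = 18.500000; V(3,+1) = 9.999614; V(3,+2) = 0.811660; V(3,+3) = 0.000000
Backward induction: V(k, j) = exp(-r*dt) * [p_u * V(k+1, j+1) + p_m * V(k+1, j) + p_d * V(k+1, j-1)]
  V(2,-2) = exp(-r*dt) * [p_u*26.364271 + p_m*33.640029 + p_d*40.371316] = 33.085671
  V(2,-1) = exp(-r*dt) * [p_u*18.500000 + p_m*26.364271 + p_d*33.640029] = 25.809957
  V(2,+0) = exp(-r*dt) * [p_u*9.999614 + p_m*18.500000 + p_d*26.364271] = 17.945734
  V(2,+1) = exp(-r*dt) * [p_u*0.811660 + p_m*9.999614 + p_d*18.500000] = 9.445399
  V(2,+2) = exp(-r*dt) * [p_u*0.000000 + p_m*0.811660 + p_d*9.999614] = 1.974360
  V(1,-1) = exp(-r*dt) * [p_u*17.945734 + p_m*25.809957 + p_d*33.085671] = 25.258134
  V(1,+0) = exp(-r*dt) * [p_u*9.445399 + p_m*17.945734 + p_d*25.809957] = 17.393959
  V(1,+1) = exp(-r*dt) * [p_u*1.974360 + p_m*9.445399 + p_d*17.945734] = 9.216897
  V(0,+0) = exp(-r*dt) * [p_u*9.216897 + p_m*17.393959 + p_d*25.258134] = 16.905515


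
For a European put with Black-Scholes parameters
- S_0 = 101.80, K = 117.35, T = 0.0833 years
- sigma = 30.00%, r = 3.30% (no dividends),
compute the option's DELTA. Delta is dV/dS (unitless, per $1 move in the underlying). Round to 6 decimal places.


d1 = -1.5667041222; d2 = -1.6532893404
phi(d1) = 0.1169253670; exp(-qT) = 1.0000000000; exp(-rT) = 0.9972548748
N(-d1) = 0.9414080666
Delta = -exp(-qT) * N(-d1) = -1.0000000000 * 0.9414080666 = -0.941408

Answer: Delta = -0.941408


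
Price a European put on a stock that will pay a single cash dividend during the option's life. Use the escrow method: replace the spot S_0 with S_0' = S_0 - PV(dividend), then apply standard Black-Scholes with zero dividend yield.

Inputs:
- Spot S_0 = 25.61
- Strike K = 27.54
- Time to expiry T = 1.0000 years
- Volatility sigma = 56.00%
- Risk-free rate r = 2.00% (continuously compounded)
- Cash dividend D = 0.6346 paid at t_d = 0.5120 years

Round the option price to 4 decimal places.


PV(D) = D * exp(-r * t_d) = 0.6346 * 0.98981225 = 0.62813485
S_0' = S_0 - PV(D) = 25.6100 - 0.62813485 = 24.98186515
d1 = (ln(S_0'/K) + (r + sigma^2/2)*T) / (sigma*sqrt(T)) = 0.14162620
d2 = d1 - sigma*sqrt(T) = -0.41837380
exp(-rT) = 0.98019867
N(-d1) = 0.44368763; N(-d2) = 0.66216308
P = K * exp(-rT) * N(-d2) - S_0' * N(-d1) = 27.5400 * 0.98019867 * 0.66216308 - 24.98186515 * 0.44368763 = 6.7907

Answer: Price = 6.7907


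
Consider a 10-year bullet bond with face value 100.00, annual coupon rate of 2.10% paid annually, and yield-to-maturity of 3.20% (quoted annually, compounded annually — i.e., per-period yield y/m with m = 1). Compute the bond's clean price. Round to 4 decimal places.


Coupon per period c = face * coupon_rate / m = 2.100000
Periods per year m = 1; per-period yield y/m = 0.032000
Number of cashflows N = 10
Cashflows (t years, CF_t, discount factor 1/(1+y/m)^(m*t), PV):
  t = 1.0000: CF_t = 2.100000, DF = 0.968992, PV = 2.034884
  t = 2.0000: CF_t = 2.100000, DF = 0.938946, PV = 1.971787
  t = 3.0000: CF_t = 2.100000, DF = 0.909831, PV = 1.910646
  t = 4.0000: CF_t = 2.100000, DF = 0.881620, PV = 1.851401
  t = 5.0000: CF_t = 2.100000, DF = 0.854283, PV = 1.793993
  t = 6.0000: CF_t = 2.100000, DF = 0.827793, PV = 1.738366
  t = 7.0000: CF_t = 2.100000, DF = 0.802125, PV = 1.684463
  t = 8.0000: CF_t = 2.100000, DF = 0.777253, PV = 1.632231
  t = 9.0000: CF_t = 2.100000, DF = 0.753152, PV = 1.581620
  t = 10.0000: CF_t = 102.100000, DF = 0.729799, PV = 74.512437
Price P = sum_t PV_t = 90.711827

Answer: Price = 90.7118


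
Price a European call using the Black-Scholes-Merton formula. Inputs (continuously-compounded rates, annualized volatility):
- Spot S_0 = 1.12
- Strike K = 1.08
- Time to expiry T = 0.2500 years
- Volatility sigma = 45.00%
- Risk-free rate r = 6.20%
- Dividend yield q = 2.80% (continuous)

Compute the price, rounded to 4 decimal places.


Answer: Price = 0.1238

Derivation:
d1 = (ln(S/K) + (r - q + 0.5*sigma^2) * T) / (sigma * sqrt(T)) = 0.31191175
d2 = d1 - sigma * sqrt(T) = 0.08691175
exp(-rT) = 0.98461951; exp(-qT) = 0.99302444
C = S_0 * exp(-qT) * N(d1) - K * exp(-rT) * N(d2)
N(d1) = 0.62244620; N(d2) = 0.53462917
C = 1.1200 * 0.99302444 * 0.62244620 - 1.0800 * 0.98461951 * 0.53462917 = 0.1238


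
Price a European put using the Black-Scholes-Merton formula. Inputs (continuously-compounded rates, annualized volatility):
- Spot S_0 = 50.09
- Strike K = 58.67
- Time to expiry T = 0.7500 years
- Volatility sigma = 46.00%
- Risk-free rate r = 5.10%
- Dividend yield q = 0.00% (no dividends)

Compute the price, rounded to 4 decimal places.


d1 = (ln(S/K) + (r - q + 0.5*sigma^2) * T) / (sigma * sqrt(T)) = -0.10168176
d2 = d1 - sigma * sqrt(T) = -0.50005345
exp(-rT) = 0.96247229; exp(-qT) = 1.00000000
P = K * exp(-rT) * N(-d2) - S_0 * exp(-qT) * N(-d1)
N(-d1) = 0.54049536; N(-d2) = 0.69148128
P = 58.6700 * 0.96247229 * 0.69148128 - 50.0900 * 1.00000000 * 0.54049536 = 11.9733

Answer: Price = 11.9733


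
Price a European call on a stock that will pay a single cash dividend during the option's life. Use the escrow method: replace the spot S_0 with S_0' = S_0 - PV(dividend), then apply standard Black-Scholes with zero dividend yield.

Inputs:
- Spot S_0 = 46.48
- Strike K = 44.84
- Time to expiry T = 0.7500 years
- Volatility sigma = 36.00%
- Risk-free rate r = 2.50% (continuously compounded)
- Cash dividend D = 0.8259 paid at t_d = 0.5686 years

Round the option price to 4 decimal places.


Answer: Price = 6.4222

Derivation:
PV(D) = D * exp(-r * t_d) = 0.8259 * 0.98588556 = 0.81424288
S_0' = S_0 - PV(D) = 46.4800 - 0.81424288 = 45.66575712
d1 = (ln(S_0'/K) + (r + sigma^2/2)*T) / (sigma*sqrt(T)) = 0.27455610
d2 = d1 - sigma*sqrt(T) = -0.03721304
exp(-rT) = 0.98142469
N(d1) = 0.60817135; N(d2) = 0.48515757
C = S_0' * N(d1) - K * exp(-rT) * N(d2) = 45.66575712 * 0.60817135 - 44.8400 * 0.98142469 * 0.48515757 = 6.4222


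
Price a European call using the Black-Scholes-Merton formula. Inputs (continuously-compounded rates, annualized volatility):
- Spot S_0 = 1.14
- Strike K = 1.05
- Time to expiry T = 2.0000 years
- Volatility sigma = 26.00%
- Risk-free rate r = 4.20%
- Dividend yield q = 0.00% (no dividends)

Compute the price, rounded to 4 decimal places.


Answer: Price = 0.2561

Derivation:
d1 = (ln(S/K) + (r - q + 0.5*sigma^2) * T) / (sigma * sqrt(T)) = 0.63595579
d2 = d1 - sigma * sqrt(T) = 0.26826026
exp(-rT) = 0.91943126; exp(-qT) = 1.00000000
C = S_0 * exp(-qT) * N(d1) - K * exp(-rT) * N(d2)
N(d1) = 0.73759738; N(d2) = 0.60575050
C = 1.1400 * 1.00000000 * 0.73759738 - 1.0500 * 0.91943126 * 0.60575050 = 0.2561


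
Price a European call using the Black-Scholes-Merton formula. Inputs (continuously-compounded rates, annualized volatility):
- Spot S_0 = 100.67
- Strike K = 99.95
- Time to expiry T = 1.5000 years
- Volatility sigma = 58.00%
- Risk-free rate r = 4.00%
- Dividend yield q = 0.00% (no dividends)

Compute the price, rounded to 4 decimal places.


d1 = (ln(S/K) + (r - q + 0.5*sigma^2) * T) / (sigma * sqrt(T)) = 0.44974572
d2 = d1 - sigma * sqrt(T) = -0.26060631
exp(-rT) = 0.94176453; exp(-qT) = 1.00000000
C = S_0 * exp(-qT) * N(d1) - K * exp(-rT) * N(d2)
N(d1) = 0.67355310; N(d2) = 0.39719806
C = 100.6700 * 1.00000000 * 0.67355310 - 99.9500 * 0.94176453 * 0.39719806 = 30.4186

Answer: Price = 30.4186


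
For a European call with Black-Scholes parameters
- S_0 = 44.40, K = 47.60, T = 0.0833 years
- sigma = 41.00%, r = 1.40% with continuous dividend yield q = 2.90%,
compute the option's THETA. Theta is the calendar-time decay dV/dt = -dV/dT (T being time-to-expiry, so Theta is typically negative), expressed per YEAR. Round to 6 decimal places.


Answer: Theta = -10.642348

Derivation:
d1 = -0.5395059356; d2 = -0.6578390671
phi(d1) = 0.3449099673; exp(-qT) = 0.9975872155; exp(-rT) = 0.9988344797
Theta = -S*exp(-qT)*phi(d1)*sigma/(2*sqrt(T)) - r*K*exp(-rT)*N(d2) + q*S*exp(-qT)*N(d1)
N(d1) = 0.2947689012; N(d2) = 0.2553207740; sqrt(T) = 0.2886173938
Term 1 = -44.4000 * 0.9975872155 * 0.3449099673 * 0.4100 / (2 * 0.2886173938) = -10.8510296507
Term 2 = -0.0140 * 47.6000 * 0.9988344797 * 0.2553207740 = -0.1699474555
Term 3 = 0.0290 * 44.4000 * 0.9975872155 * 0.2947689012 = 0.3786286783
Theta = -10.8510296507 + (-0.1699474555) + (0.3786286783) = -10.642348


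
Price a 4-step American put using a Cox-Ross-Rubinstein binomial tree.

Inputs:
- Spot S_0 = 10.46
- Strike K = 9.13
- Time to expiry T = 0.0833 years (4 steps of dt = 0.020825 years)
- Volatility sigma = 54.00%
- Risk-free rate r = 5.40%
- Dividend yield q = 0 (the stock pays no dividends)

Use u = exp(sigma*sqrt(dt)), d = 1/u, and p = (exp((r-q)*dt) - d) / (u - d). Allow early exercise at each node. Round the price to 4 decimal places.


dt = T/N = 0.020825
u = exp(sigma*sqrt(dt)) = 1.081043; d = 1/u = 0.925032
p = (exp((r-q)*dt) - d) / (u - d) = 0.487740
Discount per step: exp(-r*dt) = 0.998876
Stock lattice S(k, i) with i counting down-moves:
  k=0: S(0,0) = 10.4600
  k=1: S(1,0) = 11.3077; S(1,1) = 9.6758
  k=2: S(2,0) = 12.2241; S(2,1) = 10.4600; S(2,2) = 8.9505
  k=3: S(3,0) = 13.2148; S(3,1) = 11.3077; S(3,2) = 9.6758; S(3,3) = 8.2795
  k=4: S(4,0) = 14.2858; S(4,1) = 12.2241; S(4,2) = 10.4600; S(4,3) = 8.9505; S(4,4) = 7.6588
Terminal payoffs V(N, i) = max(K - S_T, 0):
  V(4,0) = 0.000000; V(4,1) = 0.000000; V(4,2) = 0.000000; V(4,3) = 0.179539; V(4,4) = 1.471228
Backward induction: V(k, i) = exp(-r*dt) * [p * V(k+1, i) + (1-p) * V(k+1, i+1)]; then take max(V_cont, immediate exercise) for American.
  V(3,0) = exp(-r*dt) * [p*0.000000 + (1-p)*0.000000] = 0.000000; exercise = 0.000000; V(3,0) = max -> 0.000000
  V(3,1) = exp(-r*dt) * [p*0.000000 + (1-p)*0.000000] = 0.000000; exercise = 0.000000; V(3,1) = max -> 0.000000
  V(3,2) = exp(-r*dt) * [p*0.000000 + (1-p)*0.179539] = 0.091867; exercise = 0.000000; V(3,2) = max -> 0.091867
  V(3,3) = exp(-r*dt) * [p*0.179539 + (1-p)*1.471228] = 0.840273; exercise = 0.850535; V(3,3) = max -> 0.850535
  V(2,0) = exp(-r*dt) * [p*0.000000 + (1-p)*0.000000] = 0.000000; exercise = 0.000000; V(2,0) = max -> 0.000000
  V(2,1) = exp(-r*dt) * [p*0.000000 + (1-p)*0.091867] = 0.047007; exercise = 0.000000; V(2,1) = max -> 0.047007
  V(2,2) = exp(-r*dt) * [p*0.091867 + (1-p)*0.850535] = 0.479962; exercise = 0.179539; V(2,2) = max -> 0.479962
  V(1,0) = exp(-r*dt) * [p*0.000000 + (1-p)*0.047007] = 0.024053; exercise = 0.000000; V(1,0) = max -> 0.024053
  V(1,1) = exp(-r*dt) * [p*0.047007 + (1-p)*0.479962] = 0.268490; exercise = 0.000000; V(1,1) = max -> 0.268490
  V(0,0) = exp(-r*dt) * [p*0.024053 + (1-p)*0.268490] = 0.149100; exercise = 0.000000; V(0,0) = max -> 0.149100

Answer: Price = V(0,0) = 0.1491


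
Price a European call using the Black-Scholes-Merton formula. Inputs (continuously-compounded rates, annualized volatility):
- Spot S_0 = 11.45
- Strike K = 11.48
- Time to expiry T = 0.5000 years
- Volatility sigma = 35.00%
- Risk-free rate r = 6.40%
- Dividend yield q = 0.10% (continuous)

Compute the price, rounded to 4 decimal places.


Answer: Price = 1.2814

Derivation:
d1 = (ln(S/K) + (r - q + 0.5*sigma^2) * T) / (sigma * sqrt(T)) = 0.24045000
d2 = d1 - sigma * sqrt(T) = -0.00703737
exp(-rT) = 0.96850658; exp(-qT) = 0.99950012
C = S_0 * exp(-qT) * N(d1) - K * exp(-rT) * N(d2)
N(d1) = 0.59500929; N(d2) = 0.49719252
C = 11.4500 * 0.99950012 * 0.59500929 - 11.4800 * 0.96850658 * 0.49719252 = 1.2814


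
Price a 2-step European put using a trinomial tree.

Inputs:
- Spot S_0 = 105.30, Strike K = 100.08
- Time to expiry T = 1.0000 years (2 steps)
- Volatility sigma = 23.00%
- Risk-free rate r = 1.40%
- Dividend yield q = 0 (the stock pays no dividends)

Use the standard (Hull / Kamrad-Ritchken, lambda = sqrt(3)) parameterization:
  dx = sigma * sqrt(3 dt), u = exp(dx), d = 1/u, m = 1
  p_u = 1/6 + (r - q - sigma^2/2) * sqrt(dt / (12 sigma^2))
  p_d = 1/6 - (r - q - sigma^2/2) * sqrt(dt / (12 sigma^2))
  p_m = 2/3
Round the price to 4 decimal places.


dt = T/N = 0.500000; dx = sigma*sqrt(3*dt) = 0.281691
u = exp(dx) = 1.325370; d = 1/u = 0.754507
p_u = 0.155617, p_m = 0.666667, p_d = 0.177716
Discount per step: exp(-r*dt) = 0.993024
Stock lattice S(k, j) with j the centered position index:
  k=0: S(0,+0) = 105.3000
  k=1: S(1,-1) = 79.4495; S(1,+0) = 105.3000; S(1,+1) = 139.5614
  k=2: S(2,-2) = 59.9452; S(2,-1) = 79.4495; S(2,+0) = 105.3000; S(2,+1) = 139.5614; S(2,+2) = 184.9704
Terminal payoffs V(N, j) = max(K - S_T, 0):
  V(2,-2) = 40.134802; V(2,-1) = 20.630460; V(2,+0) = 0.000000; V(2,+1) = 0.000000; V(2,+2) = 0.000000
Backward induction: V(k, j) = exp(-r*dt) * [p_u * V(k+1, j+1) + p_m * V(k+1, j) + p_d * V(k+1, j-1)]
  V(1,-1) = exp(-r*dt) * [p_u*0.000000 + p_m*20.630460 + p_d*40.134802] = 20.740543
  V(1,+0) = exp(-r*dt) * [p_u*0.000000 + p_m*0.000000 + p_d*20.630460] = 3.640788
  V(1,+1) = exp(-r*dt) * [p_u*0.000000 + p_m*0.000000 + p_d*0.000000] = 0.000000
  V(0,+0) = exp(-r*dt) * [p_u*0.000000 + p_m*3.640788 + p_d*20.740543] = 6.070476

Answer: Price = V(0,0) = 6.0705


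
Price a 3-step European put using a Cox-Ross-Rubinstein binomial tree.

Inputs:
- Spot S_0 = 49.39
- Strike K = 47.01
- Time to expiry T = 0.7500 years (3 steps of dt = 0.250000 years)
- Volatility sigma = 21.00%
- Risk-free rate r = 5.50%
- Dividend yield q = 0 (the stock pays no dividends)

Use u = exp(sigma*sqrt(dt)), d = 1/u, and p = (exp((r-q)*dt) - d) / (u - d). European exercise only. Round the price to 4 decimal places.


dt = T/N = 0.250000
u = exp(sigma*sqrt(dt)) = 1.110711; d = 1/u = 0.900325
p = (exp((r-q)*dt) - d) / (u - d) = 0.539582
Discount per step: exp(-r*dt) = 0.986344
Stock lattice S(k, i) with i counting down-moves:
  k=0: S(0,0) = 49.3900
  k=1: S(1,0) = 54.8580; S(1,1) = 44.4670
  k=2: S(2,0) = 60.9314; S(2,1) = 49.3900; S(2,2) = 40.0348
  k=3: S(3,0) = 67.6771; S(3,1) = 54.8580; S(3,2) = 44.4670; S(3,3) = 36.0443
Terminal payoffs V(N, i) = max(K - S_T, 0):
  V(3,0) = 0.000000; V(3,1) = 0.000000; V(3,2) = 2.542972; V(3,3) = 10.965727
Backward induction: V(k, i) = exp(-r*dt) * [p * V(k+1, i) + (1-p) * V(k+1, i+1)].
  V(2,0) = exp(-r*dt) * [p*0.000000 + (1-p)*0.000000] = 0.000000
  V(2,1) = exp(-r*dt) * [p*0.000000 + (1-p)*2.542972] = 1.154842
  V(2,2) = exp(-r*dt) * [p*2.542972 + (1-p)*10.965727] = 6.333280
  V(1,0) = exp(-r*dt) * [p*0.000000 + (1-p)*1.154842] = 0.524450
  V(1,1) = exp(-r*dt) * [p*1.154842 + (1-p)*6.333280] = 3.490761
  V(0,0) = exp(-r*dt) * [p*0.524450 + (1-p)*3.490761] = 1.864382

Answer: Price = V(0,0) = 1.8644


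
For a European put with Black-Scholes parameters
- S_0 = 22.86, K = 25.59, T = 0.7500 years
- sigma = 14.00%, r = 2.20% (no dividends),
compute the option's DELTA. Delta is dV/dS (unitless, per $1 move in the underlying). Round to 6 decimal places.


Answer: Delta = -0.768451

Derivation:
d1 = -0.7337543895; d2 = -0.8549979461
phi(d1) = 0.3047887744; exp(-qT) = 1.0000000000; exp(-rT) = 0.9836353794
N(-d1) = 0.7684507784
Delta = -exp(-qT) * N(-d1) = -1.0000000000 * 0.7684507784 = -0.768451


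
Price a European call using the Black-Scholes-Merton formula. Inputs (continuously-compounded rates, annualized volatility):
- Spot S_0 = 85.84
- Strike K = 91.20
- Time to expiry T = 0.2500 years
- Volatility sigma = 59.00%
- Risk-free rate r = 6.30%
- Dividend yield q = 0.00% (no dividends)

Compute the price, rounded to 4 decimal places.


Answer: Price = 8.4468

Derivation:
d1 = (ln(S/K) + (r - q + 0.5*sigma^2) * T) / (sigma * sqrt(T)) = -0.00443152
d2 = d1 - sigma * sqrt(T) = -0.29943152
exp(-rT) = 0.98437338; exp(-qT) = 1.00000000
C = S_0 * exp(-qT) * N(d1) - K * exp(-rT) * N(d2)
N(d1) = 0.49823208; N(d2) = 0.38230541
C = 85.8400 * 1.00000000 * 0.49823208 - 91.2000 * 0.98437338 * 0.38230541 = 8.4468


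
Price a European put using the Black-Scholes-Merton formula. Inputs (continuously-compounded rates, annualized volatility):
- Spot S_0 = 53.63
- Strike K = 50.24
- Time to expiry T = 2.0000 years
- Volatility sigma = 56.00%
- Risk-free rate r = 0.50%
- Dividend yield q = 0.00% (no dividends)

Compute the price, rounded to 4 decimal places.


d1 = (ln(S/K) + (r - q + 0.5*sigma^2) * T) / (sigma * sqrt(T)) = 0.49105673
d2 = d1 - sigma * sqrt(T) = -0.30090286
exp(-rT) = 0.99004983; exp(-qT) = 1.00000000
P = K * exp(-rT) * N(-d2) - S_0 * exp(-qT) * N(-d1)
N(-d1) = 0.31169316; N(-d2) = 0.61825572
P = 50.2400 * 0.99004983 * 0.61825572 - 53.6300 * 1.00000000 * 0.31169316 = 14.0360

Answer: Price = 14.0360


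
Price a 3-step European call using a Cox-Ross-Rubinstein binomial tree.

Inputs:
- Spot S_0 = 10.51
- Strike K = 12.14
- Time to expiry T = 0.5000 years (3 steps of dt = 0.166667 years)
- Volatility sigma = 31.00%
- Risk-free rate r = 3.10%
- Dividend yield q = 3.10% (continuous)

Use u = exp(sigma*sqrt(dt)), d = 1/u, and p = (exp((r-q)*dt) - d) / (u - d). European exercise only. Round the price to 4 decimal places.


Answer: Price = V(0,0) = 0.3262

Derivation:
dt = T/N = 0.166667
u = exp(sigma*sqrt(dt)) = 1.134914; d = 1/u = 0.881124
p = (exp((r-q)*dt) - d) / (u - d) = 0.468403
Discount per step: exp(-r*dt) = 0.994847
Stock lattice S(k, i) with i counting down-moves:
  k=0: S(0,0) = 10.5100
  k=1: S(1,0) = 11.9279; S(1,1) = 9.2606
  k=2: S(2,0) = 13.5372; S(2,1) = 10.5100; S(2,2) = 8.1597
  k=3: S(3,0) = 15.3636; S(3,1) = 11.9279; S(3,2) = 9.2606; S(3,3) = 7.1897
Terminal payoffs V(N, i) = max(S_T - K, 0):
  V(3,0) = 3.223554; V(3,1) = 0.000000; V(3,2) = 0.000000; V(3,3) = 0.000000
Backward induction: V(k, i) = exp(-r*dt) * [p * V(k+1, i) + (1-p) * V(k+1, i+1)].
  V(2,0) = exp(-r*dt) * [p*3.223554 + (1-p)*0.000000] = 1.502141
  V(2,1) = exp(-r*dt) * [p*0.000000 + (1-p)*0.000000] = 0.000000
  V(2,2) = exp(-r*dt) * [p*0.000000 + (1-p)*0.000000] = 0.000000
  V(1,0) = exp(-r*dt) * [p*1.502141 + (1-p)*0.000000] = 0.699981
  V(1,1) = exp(-r*dt) * [p*0.000000 + (1-p)*0.000000] = 0.000000
  V(0,0) = exp(-r*dt) * [p*0.699981 + (1-p)*0.000000] = 0.326184


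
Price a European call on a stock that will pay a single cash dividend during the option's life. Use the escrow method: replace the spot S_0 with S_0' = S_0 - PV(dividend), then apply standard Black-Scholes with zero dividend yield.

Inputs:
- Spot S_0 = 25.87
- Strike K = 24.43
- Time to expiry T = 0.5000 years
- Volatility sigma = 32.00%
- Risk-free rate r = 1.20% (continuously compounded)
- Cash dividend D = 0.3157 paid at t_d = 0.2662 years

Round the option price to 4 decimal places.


PV(D) = D * exp(-r * t_d) = 0.3157 * 0.99681070 = 0.31469314
S_0' = S_0 - PV(D) = 25.8700 - 0.31469314 = 25.55530686
d1 = (ln(S_0'/K) + (r + sigma^2/2)*T) / (sigma*sqrt(T)) = 0.33867372
d2 = d1 - sigma*sqrt(T) = 0.11239955
exp(-rT) = 0.99401796
N(d1) = 0.63257223; N(d2) = 0.54474669
C = S_0' * N(d1) - K * exp(-rT) * N(d2) = 25.55530686 * 0.63257223 - 24.4300 * 0.99401796 * 0.54474669 = 2.9370

Answer: Price = 2.9370


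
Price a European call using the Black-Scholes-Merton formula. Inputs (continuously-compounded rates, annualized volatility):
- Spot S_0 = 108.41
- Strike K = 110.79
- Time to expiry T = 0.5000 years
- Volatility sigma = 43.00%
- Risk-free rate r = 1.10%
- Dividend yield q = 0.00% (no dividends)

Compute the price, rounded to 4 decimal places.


Answer: Price = 12.3393

Derivation:
d1 = (ln(S/K) + (r - q + 0.5*sigma^2) * T) / (sigma * sqrt(T)) = 0.09869506
d2 = d1 - sigma * sqrt(T) = -0.20536085
exp(-rT) = 0.99451510; exp(-qT) = 1.00000000
C = S_0 * exp(-qT) * N(d1) - K * exp(-rT) * N(d2)
N(d1) = 0.53930981; N(d2) = 0.41864510
C = 108.4100 * 1.00000000 * 0.53930981 - 110.7900 * 0.99451510 * 0.41864510 = 12.3393


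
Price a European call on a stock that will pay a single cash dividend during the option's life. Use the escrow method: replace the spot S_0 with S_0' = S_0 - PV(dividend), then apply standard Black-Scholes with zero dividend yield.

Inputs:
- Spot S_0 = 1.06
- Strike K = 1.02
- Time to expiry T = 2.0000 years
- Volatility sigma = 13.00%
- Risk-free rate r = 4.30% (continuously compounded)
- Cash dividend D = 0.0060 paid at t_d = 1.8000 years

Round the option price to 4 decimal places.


PV(D) = D * exp(-r * t_d) = 0.0060 * 0.92551957 = 0.00555312
S_0' = S_0 - PV(D) = 1.0600 - 0.00555312 = 1.05444688
d1 = (ln(S_0'/K) + (r + sigma^2/2)*T) / (sigma*sqrt(T)) = 0.74036104
d2 = d1 - sigma*sqrt(T) = 0.55651327
exp(-rT) = 0.91759423
N(d1) = 0.77045952; N(d2) = 0.71106999
C = S_0' * N(d1) - K * exp(-rT) * N(d2) = 1.05444688 * 0.77045952 - 1.0200 * 0.91759423 * 0.71106999 = 0.1469

Answer: Price = 0.1469


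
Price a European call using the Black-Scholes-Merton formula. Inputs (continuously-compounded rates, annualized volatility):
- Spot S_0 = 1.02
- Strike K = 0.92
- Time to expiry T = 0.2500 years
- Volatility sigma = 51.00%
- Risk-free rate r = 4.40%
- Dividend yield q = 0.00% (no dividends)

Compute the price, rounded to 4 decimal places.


Answer: Price = 0.1625

Derivation:
d1 = (ln(S/K) + (r - q + 0.5*sigma^2) * T) / (sigma * sqrt(T)) = 0.57528132
d2 = d1 - sigma * sqrt(T) = 0.32028132
exp(-rT) = 0.98906028; exp(-qT) = 1.00000000
C = S_0 * exp(-qT) * N(d1) - K * exp(-rT) * N(d2)
N(d1) = 0.71744947; N(d2) = 0.62562246
C = 1.0200 * 1.00000000 * 0.71744947 - 0.9200 * 0.98906028 * 0.62562246 = 0.1625


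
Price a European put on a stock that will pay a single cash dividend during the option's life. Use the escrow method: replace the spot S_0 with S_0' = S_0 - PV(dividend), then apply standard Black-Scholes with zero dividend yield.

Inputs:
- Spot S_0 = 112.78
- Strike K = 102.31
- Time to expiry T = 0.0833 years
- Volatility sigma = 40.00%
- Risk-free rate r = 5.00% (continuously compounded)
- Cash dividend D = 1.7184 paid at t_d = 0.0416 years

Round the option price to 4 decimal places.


PV(D) = D * exp(-r * t_d) = 1.7184 * 0.99792216 = 1.71482944
S_0' = S_0 - PV(D) = 112.7800 - 1.71482944 = 111.06517056
d1 = (ln(S_0'/K) + (r + sigma^2/2)*T) / (sigma*sqrt(T)) = 0.80503405
d2 = d1 - sigma*sqrt(T) = 0.68958709
exp(-rT) = 0.99584366
N(-d1) = 0.21040002; N(-d2) = 0.24522694
P = K * exp(-rT) * N(-d2) - S_0' * N(-d1) = 102.3100 * 0.99584366 * 0.24522694 - 111.06517056 * 0.21040002 = 1.6168

Answer: Price = 1.6168


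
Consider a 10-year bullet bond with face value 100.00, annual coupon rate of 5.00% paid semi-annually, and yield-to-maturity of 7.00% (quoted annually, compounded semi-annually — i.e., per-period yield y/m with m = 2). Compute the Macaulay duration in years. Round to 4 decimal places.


Coupon per period c = face * coupon_rate / m = 2.500000
Periods per year m = 2; per-period yield y/m = 0.035000
Number of cashflows N = 20
Cashflows (t years, CF_t, discount factor 1/(1+y/m)^(m*t), PV):
  t = 0.5000: CF_t = 2.500000, DF = 0.966184, PV = 2.415459
  t = 1.0000: CF_t = 2.500000, DF = 0.933511, PV = 2.333777
  t = 1.5000: CF_t = 2.500000, DF = 0.901943, PV = 2.254857
  t = 2.0000: CF_t = 2.500000, DF = 0.871442, PV = 2.178606
  t = 2.5000: CF_t = 2.500000, DF = 0.841973, PV = 2.104933
  t = 3.0000: CF_t = 2.500000, DF = 0.813501, PV = 2.033752
  t = 3.5000: CF_t = 2.500000, DF = 0.785991, PV = 1.964977
  t = 4.0000: CF_t = 2.500000, DF = 0.759412, PV = 1.898529
  t = 4.5000: CF_t = 2.500000, DF = 0.733731, PV = 1.834327
  t = 5.0000: CF_t = 2.500000, DF = 0.708919, PV = 1.772297
  t = 5.5000: CF_t = 2.500000, DF = 0.684946, PV = 1.712364
  t = 6.0000: CF_t = 2.500000, DF = 0.661783, PV = 1.654458
  t = 6.5000: CF_t = 2.500000, DF = 0.639404, PV = 1.598510
  t = 7.0000: CF_t = 2.500000, DF = 0.617782, PV = 1.544454
  t = 7.5000: CF_t = 2.500000, DF = 0.596891, PV = 1.492227
  t = 8.0000: CF_t = 2.500000, DF = 0.576706, PV = 1.441765
  t = 8.5000: CF_t = 2.500000, DF = 0.557204, PV = 1.393009
  t = 9.0000: CF_t = 2.500000, DF = 0.538361, PV = 1.345903
  t = 9.5000: CF_t = 2.500000, DF = 0.520156, PV = 1.300389
  t = 10.0000: CF_t = 102.500000, DF = 0.502566, PV = 51.513003
Price P = sum_t PV_t = 85.787597
Macaulay numerator sum_t t * PV_t:
  t * PV_t at t = 0.5000: 1.207729
  t * PV_t at t = 1.0000: 2.333777
  t * PV_t at t = 1.5000: 3.382285
  t * PV_t at t = 2.0000: 4.357211
  t * PV_t at t = 2.5000: 5.262332
  t * PV_t at t = 3.0000: 6.101255
  t * PV_t at t = 3.5000: 6.877421
  t * PV_t at t = 4.0000: 7.594116
  t * PV_t at t = 4.5000: 8.254473
  t * PV_t at t = 5.0000: 8.861485
  t * PV_t at t = 5.5000: 9.418004
  t * PV_t at t = 6.0000: 9.926749
  t * PV_t at t = 6.5000: 10.390317
  t * PV_t at t = 7.0000: 10.811181
  t * PV_t at t = 7.5000: 11.191699
  t * PV_t at t = 8.0000: 11.534118
  t * PV_t at t = 8.5000: 11.840580
  t * PV_t at t = 9.0000: 12.113126
  t * PV_t at t = 9.5000: 12.353698
  t * PV_t at t = 10.0000: 515.130032
Macaulay duration D = (sum_t t * PV_t) / P = 668.941589 / 85.787597 = 7.797649

Answer: Macaulay duration = 7.7976 years


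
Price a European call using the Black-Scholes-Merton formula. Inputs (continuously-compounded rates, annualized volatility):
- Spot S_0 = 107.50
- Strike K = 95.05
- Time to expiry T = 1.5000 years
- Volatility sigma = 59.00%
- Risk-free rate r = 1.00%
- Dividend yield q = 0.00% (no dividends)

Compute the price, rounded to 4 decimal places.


Answer: Price = 35.7985

Derivation:
d1 = (ln(S/K) + (r - q + 0.5*sigma^2) * T) / (sigma * sqrt(T)) = 0.55239838
d2 = d1 - sigma * sqrt(T) = -0.17020109
exp(-rT) = 0.98511194; exp(-qT) = 1.00000000
C = S_0 * exp(-qT) * N(d1) - K * exp(-rT) * N(d2)
N(d1) = 0.70966228; N(d2) = 0.43242600
C = 107.5000 * 1.00000000 * 0.70966228 - 95.0500 * 0.98511194 * 0.43242600 = 35.7985


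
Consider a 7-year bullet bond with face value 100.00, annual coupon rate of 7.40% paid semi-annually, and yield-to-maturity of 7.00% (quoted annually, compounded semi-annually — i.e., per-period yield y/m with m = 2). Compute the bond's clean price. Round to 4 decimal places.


Coupon per period c = face * coupon_rate / m = 3.700000
Periods per year m = 2; per-period yield y/m = 0.035000
Number of cashflows N = 14
Cashflows (t years, CF_t, discount factor 1/(1+y/m)^(m*t), PV):
  t = 0.5000: CF_t = 3.700000, DF = 0.966184, PV = 3.574879
  t = 1.0000: CF_t = 3.700000, DF = 0.933511, PV = 3.453990
  t = 1.5000: CF_t = 3.700000, DF = 0.901943, PV = 3.337188
  t = 2.0000: CF_t = 3.700000, DF = 0.871442, PV = 3.224336
  t = 2.5000: CF_t = 3.700000, DF = 0.841973, PV = 3.115301
  t = 3.0000: CF_t = 3.700000, DF = 0.813501, PV = 3.009952
  t = 3.5000: CF_t = 3.700000, DF = 0.785991, PV = 2.908167
  t = 4.0000: CF_t = 3.700000, DF = 0.759412, PV = 2.809823
  t = 4.5000: CF_t = 3.700000, DF = 0.733731, PV = 2.714805
  t = 5.0000: CF_t = 3.700000, DF = 0.708919, PV = 2.623000
  t = 5.5000: CF_t = 3.700000, DF = 0.684946, PV = 2.534299
  t = 6.0000: CF_t = 3.700000, DF = 0.661783, PV = 2.448598
  t = 6.5000: CF_t = 3.700000, DF = 0.639404, PV = 2.365795
  t = 7.0000: CF_t = 103.700000, DF = 0.617782, PV = 64.063972
Price P = sum_t PV_t = 102.184104

Answer: Price = 102.1841


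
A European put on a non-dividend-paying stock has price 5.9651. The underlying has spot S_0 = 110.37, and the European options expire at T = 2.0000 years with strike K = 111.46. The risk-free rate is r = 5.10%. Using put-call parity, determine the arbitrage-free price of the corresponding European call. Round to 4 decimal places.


Put-call parity: C - P = S_0 * exp(-qT) - K * exp(-rT).
S_0 * exp(-qT) = 110.3700 * 1.00000000 = 110.37000000
K * exp(-rT) = 111.4600 * 0.90302955 = 100.65167383
C = P + S*exp(-qT) - K*exp(-rT)
C = 5.9651 + 110.37000000 - 100.65167383 = 15.6834

Answer: Call price = 15.6834


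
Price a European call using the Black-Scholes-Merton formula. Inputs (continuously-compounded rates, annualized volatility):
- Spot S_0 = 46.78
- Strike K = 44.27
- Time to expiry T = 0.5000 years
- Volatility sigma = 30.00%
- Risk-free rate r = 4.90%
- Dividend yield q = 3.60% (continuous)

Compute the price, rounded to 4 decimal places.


d1 = (ln(S/K) + (r - q + 0.5*sigma^2) * T) / (sigma * sqrt(T)) = 0.39667990
d2 = d1 - sigma * sqrt(T) = 0.18454787
exp(-rT) = 0.97579769; exp(-qT) = 0.98216103
C = S_0 * exp(-qT) * N(d1) - K * exp(-rT) * N(d2)
N(d1) = 0.65419824; N(d2) = 0.57320816
C = 46.7800 * 0.98216103 * 0.65419824 - 44.2700 * 0.97579769 * 0.57320816 = 5.2957

Answer: Price = 5.2957


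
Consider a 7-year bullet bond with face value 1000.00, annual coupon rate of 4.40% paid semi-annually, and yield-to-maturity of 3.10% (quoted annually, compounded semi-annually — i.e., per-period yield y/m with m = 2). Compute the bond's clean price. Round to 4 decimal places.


Coupon per period c = face * coupon_rate / m = 22.000000
Periods per year m = 2; per-period yield y/m = 0.015500
Number of cashflows N = 14
Cashflows (t years, CF_t, discount factor 1/(1+y/m)^(m*t), PV):
  t = 0.5000: CF_t = 22.000000, DF = 0.984737, PV = 21.664205
  t = 1.0000: CF_t = 22.000000, DF = 0.969706, PV = 21.333535
  t = 1.5000: CF_t = 22.000000, DF = 0.954905, PV = 21.007912
  t = 2.0000: CF_t = 22.000000, DF = 0.940330, PV = 20.687260
  t = 2.5000: CF_t = 22.000000, DF = 0.925977, PV = 20.371502
  t = 3.0000: CF_t = 22.000000, DF = 0.911844, PV = 20.060563
  t = 3.5000: CF_t = 22.000000, DF = 0.897926, PV = 19.754370
  t = 4.0000: CF_t = 22.000000, DF = 0.884220, PV = 19.452851
  t = 4.5000: CF_t = 22.000000, DF = 0.870724, PV = 19.155934
  t = 5.0000: CF_t = 22.000000, DF = 0.857434, PV = 18.863549
  t = 5.5000: CF_t = 22.000000, DF = 0.844347, PV = 18.575627
  t = 6.0000: CF_t = 22.000000, DF = 0.831459, PV = 18.292099
  t = 6.5000: CF_t = 22.000000, DF = 0.818768, PV = 18.012899
  t = 7.0000: CF_t = 1022.000000, DF = 0.806271, PV = 824.008909
Price P = sum_t PV_t = 1081.241215

Answer: Price = 1081.2412


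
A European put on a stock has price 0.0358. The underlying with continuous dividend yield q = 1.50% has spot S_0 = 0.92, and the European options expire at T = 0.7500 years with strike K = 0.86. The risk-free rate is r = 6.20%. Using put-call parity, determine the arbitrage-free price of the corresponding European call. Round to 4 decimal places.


Put-call parity: C - P = S_0 * exp(-qT) - K * exp(-rT).
S_0 * exp(-qT) = 0.9200 * 0.98881304 = 0.90970800
K * exp(-rT) = 0.8600 * 0.95456456 = 0.82092552
C = P + S*exp(-qT) - K*exp(-rT)
C = 0.0358 + 0.90970800 - 0.82092552 = 0.1246

Answer: Call price = 0.1246


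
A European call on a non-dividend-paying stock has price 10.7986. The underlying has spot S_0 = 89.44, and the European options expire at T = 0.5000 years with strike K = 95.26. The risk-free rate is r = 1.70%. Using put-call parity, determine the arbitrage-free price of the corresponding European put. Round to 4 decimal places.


Answer: Put price = 15.8123

Derivation:
Put-call parity: C - P = S_0 * exp(-qT) - K * exp(-rT).
S_0 * exp(-qT) = 89.4400 * 1.00000000 = 89.44000000
K * exp(-rT) = 95.2600 * 0.99153602 = 94.45372154
P = C - S*exp(-qT) + K*exp(-rT)
P = 10.7986 - 89.44000000 + 94.45372154 = 15.8123


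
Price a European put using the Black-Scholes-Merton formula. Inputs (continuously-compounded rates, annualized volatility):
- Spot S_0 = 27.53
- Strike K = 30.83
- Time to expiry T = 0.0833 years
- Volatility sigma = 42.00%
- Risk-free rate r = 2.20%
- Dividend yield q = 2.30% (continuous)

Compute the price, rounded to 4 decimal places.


Answer: Price = 3.6280

Derivation:
d1 = (ln(S/K) + (r - q + 0.5*sigma^2) * T) / (sigma * sqrt(T)) = -0.87402054
d2 = d1 - sigma * sqrt(T) = -0.99523985
exp(-rT) = 0.99816908; exp(-qT) = 0.99808593
P = K * exp(-rT) * N(-d2) - S_0 * exp(-qT) * N(-d1)
N(-d1) = 0.80894647; N(-d2) = 0.84019019
P = 30.8300 * 0.99816908 * 0.84019019 - 27.5300 * 0.99808593 * 0.80894647 = 3.6280


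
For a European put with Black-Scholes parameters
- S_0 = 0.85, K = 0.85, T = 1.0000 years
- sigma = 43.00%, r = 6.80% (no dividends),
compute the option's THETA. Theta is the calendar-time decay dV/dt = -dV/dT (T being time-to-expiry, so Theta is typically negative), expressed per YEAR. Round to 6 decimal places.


d1 = 0.3731395349; d2 = -0.0568604651
phi(d1) = 0.3721139742; exp(-qT) = 1.0000000000; exp(-rT) = 0.9342604736
Theta = -S*exp(-qT)*phi(d1)*sigma/(2*sqrt(T)) + r*K*exp(-rT)*N(-d2) - q*S*exp(-qT)*N(-d1)
N(-d1) = 0.3545222977; N(-d2) = 0.5226718262; sqrt(T) = 1.0000000000
Term 1 = -0.8500 * 1.0000000000 * 0.3721139742 * 0.4300 / (2 * 1.0000000000) = -0.0680038288
Term 2 = 0.0680 * 0.8500 * 0.9342604736 * 0.5226718262 = 0.0282244121
Term 3 = 0 (no dividend yield, q = 0)
Theta = -0.0680038288 + (0.0282244121) + (0.0000000000) = -0.039779

Answer: Theta = -0.039779


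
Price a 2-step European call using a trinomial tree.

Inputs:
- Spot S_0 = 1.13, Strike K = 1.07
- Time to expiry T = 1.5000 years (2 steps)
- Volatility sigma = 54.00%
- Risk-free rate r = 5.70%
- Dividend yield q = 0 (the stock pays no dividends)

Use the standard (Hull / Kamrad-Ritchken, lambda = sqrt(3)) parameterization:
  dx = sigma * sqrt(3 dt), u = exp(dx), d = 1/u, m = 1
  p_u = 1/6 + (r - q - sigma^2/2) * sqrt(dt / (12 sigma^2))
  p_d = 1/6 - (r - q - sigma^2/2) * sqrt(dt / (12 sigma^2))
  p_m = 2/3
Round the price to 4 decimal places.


Answer: Price = V(0,0) = 0.3205

Derivation:
dt = T/N = 0.750000; dx = sigma*sqrt(3*dt) = 0.810000
u = exp(dx) = 2.247908; d = 1/u = 0.444858
p_u = 0.125556, p_m = 0.666667, p_d = 0.207778
Discount per step: exp(-r*dt) = 0.958151
Stock lattice S(k, j) with j the centered position index:
  k=0: S(0,+0) = 1.1300
  k=1: S(1,-1) = 0.5027; S(1,+0) = 1.1300; S(1,+1) = 2.5401
  k=2: S(2,-2) = 0.2236; S(2,-1) = 0.5027; S(2,+0) = 1.1300; S(2,+1) = 2.5401; S(2,+2) = 5.7100
Terminal payoffs V(N, j) = max(S_T - K, 0):
  V(2,-2) = 0.000000; V(2,-1) = 0.000000; V(2,+0) = 0.060000; V(2,+1) = 1.470136; V(2,+2) = 4.639992
Backward induction: V(k, j) = exp(-r*dt) * [p_u * V(k+1, j+1) + p_m * V(k+1, j) + p_d * V(k+1, j-1)]
  V(1,-1) = exp(-r*dt) * [p_u*0.060000 + p_m*0.000000 + p_d*0.000000] = 0.007218
  V(1,+0) = exp(-r*dt) * [p_u*1.470136 + p_m*0.060000 + p_d*0.000000] = 0.215185
  V(1,+1) = exp(-r*dt) * [p_u*4.639992 + p_m*1.470136 + p_d*0.060000] = 1.509216
  V(0,+0) = exp(-r*dt) * [p_u*1.509216 + p_m*0.215185 + p_d*0.007218] = 0.320451


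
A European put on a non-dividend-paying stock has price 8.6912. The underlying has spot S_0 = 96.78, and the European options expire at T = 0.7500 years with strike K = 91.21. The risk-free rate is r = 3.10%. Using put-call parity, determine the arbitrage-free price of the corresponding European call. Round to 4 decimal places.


Answer: Call price = 16.3574

Derivation:
Put-call parity: C - P = S_0 * exp(-qT) - K * exp(-rT).
S_0 * exp(-qT) = 96.7800 * 1.00000000 = 96.78000000
K * exp(-rT) = 91.2100 * 0.97701820 = 89.11382990
C = P + S*exp(-qT) - K*exp(-rT)
C = 8.6912 + 96.78000000 - 89.11382990 = 16.3574
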